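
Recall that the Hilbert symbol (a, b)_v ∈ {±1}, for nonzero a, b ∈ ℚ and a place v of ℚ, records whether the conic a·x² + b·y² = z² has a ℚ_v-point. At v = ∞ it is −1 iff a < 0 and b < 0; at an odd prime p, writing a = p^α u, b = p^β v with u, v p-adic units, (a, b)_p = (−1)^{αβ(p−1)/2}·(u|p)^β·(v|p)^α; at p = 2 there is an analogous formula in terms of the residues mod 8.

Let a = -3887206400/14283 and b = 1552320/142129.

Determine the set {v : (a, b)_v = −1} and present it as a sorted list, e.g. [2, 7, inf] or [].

[5, 7, 11, 29]

(a, b) ≡ (-113883, 55) mod (ℚ^×)²; places V = {2, 3, 5, 7, 11, 13, 17, 23, 29, ∞}.
(a,b)_2: α=12, β=6; u≡5, v≡7 (mod 8); ε(u)ε(v)=0·1, αω(v)=12·0, βω(u)=6·1; sum ≡ 0  ⇒  +1.
(a,b)_7: α=1, u≡5; β=2, v≡5 (mod 7); (5|7)=-1, (5|7)=-1; sign (−1)^0·-1^2·-1^1 = -1.
(a,b)_23: α=-2, u≡12; β=0, v≡8 (mod 23); (12|23)=+1, (8|23)=+1; sign (−1)^0·+1^0·+1^-2 = +1.
(a,b)_13: α=0, u≡3; β=-2, v≡9 (mod 13); (3|13)=+1, (9|13)=+1; sign (−1)^0·+1^-2·+1^0 = +1.
(a,b)_29: α=1, u≡21; β=-2, v≡10 (mod 29); (21|29)=-1, (10|29)=-1; sign (−1)^0·-1^-2·-1^1 = -1.
(a,b)_17: α=1, u≡16; β=0, v≡15 (mod 17); (16|17)=+1, (15|17)=+1; sign (−1)^0·+1^0·+1^1 = +1.
(a,b)_3: α=-3, u≡1; β=2, v≡1 (mod 3); (1|3)=+1, (1|3)=+1; sign (−1)^0·+1^2·+1^-3 = +1.
(a,b)_5: α=2, u≡3; β=1, v≡1 (mod 5); (3|5)=-1, (1|5)=+1; sign (−1)^0·-1^1·+1^2 = -1.
(a,b)_11: α=1, u≡5; β=1, v≡5 (mod 11); (5|11)=+1, (5|11)=+1; sign (−1)^1·+1^1·+1^1 = -1.
(a,b)_∞: sgn(-113883)=−, sgn(55)=+, so +1.
|Ram(-113883, 55)| = 4, even; anisotropic at {5, 7, 11, 29}.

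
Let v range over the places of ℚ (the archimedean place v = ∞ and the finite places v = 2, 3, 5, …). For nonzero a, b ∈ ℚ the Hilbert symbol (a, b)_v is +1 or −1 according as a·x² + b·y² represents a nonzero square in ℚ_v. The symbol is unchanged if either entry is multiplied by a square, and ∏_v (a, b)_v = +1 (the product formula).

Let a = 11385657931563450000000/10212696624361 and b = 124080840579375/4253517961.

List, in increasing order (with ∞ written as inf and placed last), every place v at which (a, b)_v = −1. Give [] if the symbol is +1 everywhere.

[31, 37]

(a, b) ≡ (52762, 23) mod (ℚ^×)²; places V = {2, 3, 5, 7, 11, 23, 31, 37, ∞}.
(a,b)_37: α=3, u≡32; β=2, v≡20 (mod 37); (32|37)=-1, (20|37)=-1; sign (−1)^0·-1^2·-1^3 = -1.
(a,b)_11: α=-6, u≡2; β=-6, v≡3 (mod 11); (2|11)=-1, (3|11)=+1; sign (−1)^0·-1^-6·+1^-6 = +1.
(a,b)_5: α=8, u≡2; β=4, v≡2 (mod 5); (2|5)=-1, (2|5)=-1; sign (−1)^0·-1^4·-1^8 = +1.
(a,b)_∞: sgn(52762)=+, sgn(23)=+, so +1.
(a,b)_23: α=1, u≡10; β=1, v≡18 (mod 23); (10|23)=-1, (18|23)=+1; sign (−1)^1·-1^1·+1^1 = +1.
(a,b)_2: α=7, β=0; u≡5, v≡7 (mod 8); ε(u)ε(v)=0·1, αω(v)=7·0, βω(u)=0·1; sum ≡ 0  ⇒  +1.
(a,b)_3: α=8, u≡1; β=8, v≡2 (mod 3); (1|3)=+1, (2|3)=-1; sign (−1)^0·+1^8·-1^8 = +1.
(a,b)_31: α=3, u≡28; β=2, v≡26 (mod 31); (28|31)=+1, (26|31)=-1; sign (−1)^0·+1^2·-1^3 = -1.
(a,b)_7: α=-8, u≡3; β=-4, v≡1 (mod 7); (3|7)=-1, (1|7)=+1; sign (−1)^0·-1^-4·+1^-8 = +1.
(52762, 23 / ℚ) ramifies at {31, 37}: a division algebra.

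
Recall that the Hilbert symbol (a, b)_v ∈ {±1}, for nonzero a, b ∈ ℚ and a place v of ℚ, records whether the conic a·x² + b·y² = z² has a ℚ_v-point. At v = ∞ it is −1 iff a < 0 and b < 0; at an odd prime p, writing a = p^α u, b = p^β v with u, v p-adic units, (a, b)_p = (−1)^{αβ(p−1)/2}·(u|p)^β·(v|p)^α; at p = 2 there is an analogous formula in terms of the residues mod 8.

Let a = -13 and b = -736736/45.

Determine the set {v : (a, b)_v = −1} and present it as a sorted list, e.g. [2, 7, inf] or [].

[2, 5, 23, inf]

(a, b) ≡ (-13, -230230) mod (ℚ^×)²; places V = {2, 3, 5, 7, 11, 13, 23, ∞}.
(a,b)_11: α=0, u≡9; β=1, v≡3 (mod 11); (9|11)=+1, (3|11)=+1; sign (−1)^0·+1^1·+1^0 = +1.
(a,b)_∞: sgn(-13)=−, sgn(-230230)=−, so -1.
(a,b)_23: α=0, u≡10; β=1, v≡16 (mod 23); (10|23)=-1, (16|23)=+1; sign (−1)^0·-1^1·+1^0 = -1.
(a,b)_3: α=0, u≡2; β=-2, v≡2 (mod 3); (2|3)=-1, (2|3)=-1; sign (−1)^0·-1^-2·-1^0 = +1.
(a,b)_5: α=0, u≡2; β=-1, v≡1 (mod 5); (2|5)=-1, (1|5)=+1; sign (−1)^0·-1^-1·+1^0 = -1.
(a,b)_13: α=1, u≡12; β=1, v≡10 (mod 13); (12|13)=+1, (10|13)=+1; sign (−1)^0·+1^1·+1^1 = +1.
(a,b)_2: α=0, β=5; u≡3, v≡5 (mod 8); ε(u)ε(v)=1·0, αω(v)=0·1, βω(u)=5·1; sum ≡ 1  ⇒  -1.
(a,b)_7: α=0, u≡1; β=1, v≡6 (mod 7); (1|7)=+1, (6|7)=-1; sign (−1)^0·+1^1·-1^0 = +1.
Ram(-13, -230230) = {2, 5, 23, ∞}; no ℚ_2-point on the conic.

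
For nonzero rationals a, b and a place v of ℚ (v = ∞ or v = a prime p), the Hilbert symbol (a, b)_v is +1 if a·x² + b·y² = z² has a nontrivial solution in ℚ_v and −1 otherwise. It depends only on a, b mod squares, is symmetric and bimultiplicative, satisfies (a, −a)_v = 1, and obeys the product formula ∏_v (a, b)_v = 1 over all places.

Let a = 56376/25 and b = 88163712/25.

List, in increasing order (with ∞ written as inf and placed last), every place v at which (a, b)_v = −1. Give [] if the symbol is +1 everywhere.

(a, b) ≡ (174, 182) mod (ℚ^×)²; places V = {2, 3, 5, 7, 13, 29, ∞}.
(a,b)_2: α=3, β=7; u≡7, v≡3 (mod 8); ε(u)ε(v)=1·1, αω(v)=3·1, βω(u)=7·0; sum ≡ 0  ⇒  +1.
(a,b)_13: α=0, u≡5; β=1, v≡3 (mod 13); (5|13)=-1, (3|13)=+1; sign (−1)^0·-1^1·+1^0 = -1.
(a,b)_5: α=-2, u≡1; β=-2, v≡2 (mod 5); (1|5)=+1, (2|5)=-1; sign (−1)^0·+1^-2·-1^-2 = +1.
(a,b)_3: α=5, u≡1; β=2, v≡2 (mod 3); (1|3)=+1, (2|3)=-1; sign (−1)^0·+1^2·-1^5 = -1.
(a,b)_29: α=1, u≡7; β=2, v≡8 (mod 29); (7|29)=+1, (8|29)=-1; sign (−1)^0·+1^2·-1^1 = -1.
(a,b)_∞: sgn(174)=+, sgn(182)=+, so +1.
(a,b)_7: α=0, u≡3; β=1, v≡6 (mod 7); (3|7)=-1, (6|7)=-1; sign (−1)^0·-1^1·-1^0 = -1.
(174, 182 / ℚ) ramifies at {3, 7, 13, 29}: a division algebra.

[3, 7, 13, 29]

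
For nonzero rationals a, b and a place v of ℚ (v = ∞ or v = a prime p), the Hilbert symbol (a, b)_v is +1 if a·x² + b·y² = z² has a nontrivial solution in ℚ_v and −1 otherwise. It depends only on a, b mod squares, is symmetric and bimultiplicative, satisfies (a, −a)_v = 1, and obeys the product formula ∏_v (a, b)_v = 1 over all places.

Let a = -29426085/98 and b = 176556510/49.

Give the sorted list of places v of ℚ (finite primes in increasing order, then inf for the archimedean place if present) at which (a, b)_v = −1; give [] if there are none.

[3, 5]

Mod squares: a ≡ -8970, b ≡ 2990. Check v ∈ {∞, 2, 3, 5, 7, 13, 23}.
v=23: a=23^1·(≡12), b=23^1·(≡17) mod 23; (12|23)=+1, (17|23)=-1; (−1)^{1·1·11}·(+1)^1·(-1)^1 = +1.
v=2: v_2(a)=-1, v_2(b)=1; units ≡ 3, 7 (mod 8); ε·ε+αω+βω = 1·1+-1·0+1·1 ≡ 0  ⇒  (a,b)_2 = +1.
v=3: a=3^9·(≡1), b=3^10·(≡2) mod 3; (1|3)=+1, (2|3)=-1; (−1)^{9·10·1}·(+1)^10·(-1)^9 = -1.
v=13: a=13^1·(≡4), b=13^1·(≡4) mod 13; (4|13)=+1, (4|13)=+1; (−1)^{1·1·6}·(+1)^1·(+1)^1 = +1.
v=∞: -8970 < 0 and 2990 > 0  ⇒  (a,b)_∞ = +1.
v=7: a=7^-2·(≡2), b=7^-2·(≡4) mod 7; (2|7)=+1, (4|7)=+1; (−1)^{-2·-2·3}·(+1)^-2·(+1)^-2 = +1.
v=5: a=5^1·(≡1), b=5^1·(≡3) mod 5; (1|5)=+1, (3|5)=-1; (−1)^{1·1·2}·(+1)^1·(-1)^1 = -1.
|Ram(-8970, 2990)| = 2, even; anisotropic at {3, 5}.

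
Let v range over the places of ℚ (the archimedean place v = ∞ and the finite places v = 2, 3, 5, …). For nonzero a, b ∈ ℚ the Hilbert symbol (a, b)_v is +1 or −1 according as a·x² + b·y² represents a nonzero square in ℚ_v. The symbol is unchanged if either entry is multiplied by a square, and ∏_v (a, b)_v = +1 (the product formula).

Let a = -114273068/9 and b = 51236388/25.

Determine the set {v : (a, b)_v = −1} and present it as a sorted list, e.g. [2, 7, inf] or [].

[7, 29, 31, 41]

(a, b) ≡ (-169043, 158137) mod (ℚ^×)²; places V = {2, 3, 5, 7, 13, 19, 29, 31, 41, ∞}.
(a,b)_2: α=2, β=2; u≡5, v≡1 (mod 8); ε(u)ε(v)=0·0, αω(v)=2·0, βω(u)=2·1; sum ≡ 0  ⇒  +1.
(a,b)_13: α=2, u≡4; β=0, v≡5 (mod 13); (4|13)=+1, (5|13)=-1; sign (−1)^0·+1^0·-1^2 = +1.
(a,b)_∞: sgn(-169043)=−, sgn(158137)=+, so +1.
(a,b)_29: α=0, u≡27; β=1, v≡6 (mod 29); (27|29)=-1, (6|29)=+1; sign (−1)^0·-1^1·+1^0 = -1.
(a,b)_7: α=1, u≡2; β=1, v≡1 (mod 7); (2|7)=+1, (1|7)=+1; sign (−1)^1·+1^1·+1^1 = -1.
(a,b)_3: α=-2, u≡1; β=4, v≡1 (mod 3); (1|3)=+1, (1|3)=+1; sign (−1)^0·+1^4·+1^-2 = +1.
(a,b)_31: α=1, u≡29; β=0, v≡17 (mod 31); (29|31)=-1, (17|31)=-1; sign (−1)^0·-1^0·-1^1 = -1.
(a,b)_5: α=0, u≡3; β=-2, v≡3 (mod 5); (3|5)=-1, (3|5)=-1; sign (−1)^0·-1^-2·-1^0 = +1.
(a,b)_41: α=1, u≡40; β=1, v≡11 (mod 41); (40|41)=+1, (11|41)=-1; sign (−1)^0·+1^1·-1^1 = -1.
(a,b)_19: α=1, u≡15; β=1, v≡16 (mod 19); (15|19)=-1, (16|19)=+1; sign (−1)^1·-1^1·+1^1 = +1.
(-169043, 158137 / ℚ) ramifies at {7, 29, 31, 41}: a division algebra.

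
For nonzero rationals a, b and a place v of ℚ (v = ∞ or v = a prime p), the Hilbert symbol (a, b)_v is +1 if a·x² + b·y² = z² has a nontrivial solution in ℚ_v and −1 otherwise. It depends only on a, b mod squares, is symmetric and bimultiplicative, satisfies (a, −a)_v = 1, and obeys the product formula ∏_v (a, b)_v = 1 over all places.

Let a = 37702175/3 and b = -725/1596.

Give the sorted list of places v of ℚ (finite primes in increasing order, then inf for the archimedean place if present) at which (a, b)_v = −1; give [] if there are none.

[7, 17, 23, 29]

(a, b) ≡ (4524261, -11571) mod (ℚ^×)²; places V = {2, 3, 5, 7, 17, 19, 23, 29, ∞}.
(a,b)_23: α=1, u≡5; β=0, v≡14 (mod 23); (5|23)=-1, (14|23)=-1; sign (−1)^0·-1^0·-1^1 = -1.
(a,b)_7: α=1, u≡5; β=-1, v≡6 (mod 7); (5|7)=-1, (6|7)=-1; sign (−1)^1·-1^-1·-1^1 = -1.
(a,b)_5: α=2, u≡4; β=2, v≡1 (mod 5); (4|5)=+1, (1|5)=+1; sign (−1)^0·+1^2·+1^2 = +1.
(a,b)_∞: sgn(4524261)=+, sgn(-11571)=−, so +1.
(a,b)_19: α=1, u≡1; β=-1, v≡2 (mod 19); (1|19)=+1, (2|19)=-1; sign (−1)^1·+1^-1·-1^1 = +1.
(a,b)_3: α=-1, u≡2; β=-1, v≡1 (mod 3); (2|3)=-1, (1|3)=+1; sign (−1)^1·-1^-1·+1^-1 = +1.
(a,b)_17: α=1, u≡2; β=0, v≡14 (mod 17); (2|17)=+1, (14|17)=-1; sign (−1)^0·+1^0·-1^1 = -1.
(a,b)_29: α=1, u≡21; β=1, v≡4 (mod 29); (21|29)=-1, (4|29)=+1; sign (−1)^0·-1^1·+1^1 = -1.
(a,b)_2: α=0, β=-2; u≡5, v≡5 (mod 8); ε(u)ε(v)=0·0, αω(v)=0·1, βω(u)=-2·1; sum ≡ 0  ⇒  +1.
(4524261, -11571 / ℚ) ramifies at {7, 17, 23, 29}: a division algebra.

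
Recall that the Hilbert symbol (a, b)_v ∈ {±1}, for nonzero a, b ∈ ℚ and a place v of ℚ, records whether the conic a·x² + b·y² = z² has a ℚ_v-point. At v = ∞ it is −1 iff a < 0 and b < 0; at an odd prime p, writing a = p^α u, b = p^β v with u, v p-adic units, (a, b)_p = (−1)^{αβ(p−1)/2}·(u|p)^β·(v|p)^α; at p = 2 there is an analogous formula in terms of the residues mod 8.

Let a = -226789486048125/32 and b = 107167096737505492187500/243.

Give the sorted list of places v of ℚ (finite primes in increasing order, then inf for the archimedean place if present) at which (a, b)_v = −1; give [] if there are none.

[3, 19]

(a, b) ≡ (-4186, 21945) mod (ℚ^×)²; places V = {2, 3, 5, 7, 11, 13, 19, 23, ∞}.
(a,b)_7: α=3, u≡4; β=5, v≡6 (mod 7); (4|7)=+1, (6|7)=-1; sign (−1)^1·+1^5·-1^3 = +1.
(a,b)_2: α=-5, β=2; u≡3, v≡1 (mod 8); ε(u)ε(v)=1·0, αω(v)=-5·0, βω(u)=2·1; sum ≡ 0  ⇒  +1.
(a,b)_3: α=4, u≡2; β=-5, v≡1 (mod 3); (2|3)=-1, (1|3)=+1; sign (−1)^0·-1^-5·+1^4 = -1.
(a,b)_11: α=2, u≡9; β=3, v≡5 (mod 11); (9|11)=+1, (5|11)=+1; sign (−1)^0·+1^3·+1^2 = +1.
(a,b)_5: α=4, u≡4; β=9, v≡4 (mod 5); (4|5)=+1, (4|5)=+1; sign (−1)^0·+1^9·+1^4 = +1.
(a,b)_∞: sgn(-4186)=−, sgn(21945)=+, so +1.
(a,b)_13: α=1, u≡1; β=2, v≡12 (mod 13); (1|13)=+1, (12|13)=+1; sign (−1)^0·+1^2·+1^1 = +1.
(a,b)_19: α=2, u≡14; β=3, v≡10 (mod 19); (14|19)=-1, (10|19)=-1; sign (−1)^0·-1^3·-1^2 = -1.
(a,b)_23: α=1, u≡18; β=2, v≡6 (mod 23); (18|23)=+1, (6|23)=+1; sign (−1)^0·+1^2·+1^1 = +1.
(-4186, 21945 / ℚ) ramifies at {3, 19}: a division algebra.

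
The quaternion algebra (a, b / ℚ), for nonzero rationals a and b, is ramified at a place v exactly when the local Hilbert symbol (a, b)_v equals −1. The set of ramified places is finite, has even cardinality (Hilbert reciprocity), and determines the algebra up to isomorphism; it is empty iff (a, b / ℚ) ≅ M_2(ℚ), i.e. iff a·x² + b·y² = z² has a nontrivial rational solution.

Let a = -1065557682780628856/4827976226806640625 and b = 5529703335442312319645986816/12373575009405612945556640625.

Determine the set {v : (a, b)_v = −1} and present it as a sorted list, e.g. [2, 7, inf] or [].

(a, b) ≡ (-14, 19) mod (ℚ^×)²; places V = {2, 3, 5, 7, 13, 17, 19, ∞}.
(a,b)_5: α=-24, u≡4; β=-32, v≡1 (mod 5); (4|5)=+1, (1|5)=+1; sign (−1)^0·+1^-32·+1^-24 = +1.
(a,b)_∞: sgn(-14)=−, sgn(19)=+, so +1.
(a,b)_3: α=-4, u≡1; β=-12, v≡1 (mod 3); (1|3)=+1, (1|3)=+1; sign (−1)^0·+1^-12·+1^-4 = +1.
(a,b)_13: α=4, u≡1; β=6, v≡8 (mod 13); (1|13)=+1, (8|13)=-1; sign (−1)^0·+1^6·-1^4 = +1.
(a,b)_2: α=3, β=12; u≡1, v≡3 (mod 8); ε(u)ε(v)=0·1, αω(v)=3·1, βω(u)=12·0; sum ≡ 1  ⇒  -1.
(a,b)_19: α=6, u≡11; β=11, v≡17 (mod 19); (11|19)=+1, (17|19)=+1; sign (−1)^0·+1^11·+1^6 = +1.
(a,b)_7: α=3, u≡3; β=4, v≡6 (mod 7); (3|7)=-1, (6|7)=-1; sign (−1)^0·-1^4·-1^3 = -1.
(a,b)_17: α=2, u≡7; β=0, v≡8 (mod 17); (7|17)=-1, (8|17)=+1; sign (−1)^0·-1^0·+1^2 = +1.
|Ram(-14, 19)| = 2, even; anisotropic at {2, 7}.

[2, 7]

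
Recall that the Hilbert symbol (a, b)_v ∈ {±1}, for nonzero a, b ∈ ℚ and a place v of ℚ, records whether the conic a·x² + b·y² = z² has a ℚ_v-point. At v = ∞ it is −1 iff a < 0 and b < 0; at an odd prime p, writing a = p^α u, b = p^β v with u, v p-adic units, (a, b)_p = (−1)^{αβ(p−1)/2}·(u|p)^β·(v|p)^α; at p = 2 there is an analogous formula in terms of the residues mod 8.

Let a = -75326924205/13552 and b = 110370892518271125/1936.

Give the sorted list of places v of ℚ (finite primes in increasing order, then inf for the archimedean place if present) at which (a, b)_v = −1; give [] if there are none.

Mod squares: a ≡ -2051315, b ≡ 5. Check v ∈ {∞, 2, 3, 5, 7, 11, 13, 29, 43, 47}.
v=5: a=5^1·(≡2), b=5^3·(≡4) mod 5; (2|5)=-1, (4|5)=+1; (−1)^{1·3·2}·(-1)^3·(+1)^1 = -1.
v=13: a=13^4·(≡8), b=13^4·(≡7) mod 13; (8|13)=-1, (7|13)=-1; (−1)^{4·4·6}·(-1)^4·(-1)^4 = +1.
v=7: a=7^-1·(≡5), b=7^0·(≡5) mod 7; (5|7)=-1, (5|7)=-1; (−1)^{-1·0·3}·(-1)^0·(-1)^-1 = -1.
v=47: a=47^1·(≡6), b=47^2·(≡23) mod 47; (6|47)=+1, (23|47)=-1; (−1)^{1·2·23}·(+1)^2·(-1)^1 = -1.
v=43: a=43^1·(≡15), b=43^2·(≡26) mod 43; (15|43)=+1, (26|43)=-1; (−1)^{1·2·21}·(+1)^2·(-1)^1 = -1.
v=11: a=11^-2·(≡3), b=11^-2·(≡3) mod 11; (3|11)=+1, (3|11)=+1; (−1)^{-2·-2·5}·(+1)^-2·(+1)^-2 = +1.
v=2: v_2(a)=-4, v_2(b)=-4; units ≡ 5, 5 (mod 8); ε·ε+αω+βω = 0·0+-4·1+-4·1 ≡ 0  ⇒  (a,b)_2 = +1.
v=∞: -2051315 < 0 and 5 > 0  ⇒  (a,b)_∞ = +1.
v=29: a=29^1·(≡23), b=29^2·(≡4) mod 29; (23|29)=+1, (4|29)=+1; (−1)^{1·2·14}·(+1)^2·(+1)^1 = +1.
v=3: a=3^2·(≡1), b=3^2·(≡2) mod 3; (1|3)=+1, (2|3)=-1; (−1)^{2·2·1}·(+1)^2·(-1)^2 = +1.
Ram(-2051315, 5) = {5, 7, 43, 47}; no ℚ_5-point on the conic.

[5, 7, 43, 47]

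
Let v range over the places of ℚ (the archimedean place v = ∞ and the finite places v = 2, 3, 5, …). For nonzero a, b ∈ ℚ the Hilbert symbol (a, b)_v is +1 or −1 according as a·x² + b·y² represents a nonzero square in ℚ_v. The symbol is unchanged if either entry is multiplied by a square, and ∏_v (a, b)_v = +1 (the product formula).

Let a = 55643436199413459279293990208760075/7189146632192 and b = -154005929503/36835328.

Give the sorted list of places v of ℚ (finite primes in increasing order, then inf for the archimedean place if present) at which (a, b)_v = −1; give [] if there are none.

[11, 17, 19, 29]

Mod squares: a ≡ 23606, b ≡ -11951. Check v ∈ {∞, 2, 5, 7, 11, 17, 19, 23, 29, 37, 41}.
v=19: a=19^14·(≡12), b=19^5·(≡1) mod 19; (12|19)=-1, (1|19)=+1; (−1)^{14·5·9}·(-1)^5·(+1)^14 = -1.
v=23: a=23^-4·(≡6), b=23^-2·(≡18) mod 23; (6|23)=+1, (18|23)=+1; (−1)^{-4·-2·11}·(+1)^-2·(+1)^-4 = +1.
v=17: a=17^4·(≡10), b=17^-1·(≡6) mod 17; (10|17)=-1, (6|17)=-1; (−1)^{4·-1·8}·(-1)^-1·(-1)^4 = -1.
v=29: a=29^1·(≡26), b=29^0·(≡8) mod 29; (26|29)=-1, (8|29)=-1; (−1)^{1·0·14}·(-1)^0·(-1)^1 = -1.
v=2: v_2(a)=-19, v_2(b)=-12; units ≡ 3, 1 (mod 8); ε·ε+αω+βω = 1·0+-19·0+-12·1 ≡ 0  ⇒  (a,b)_2 = +1.
v=∞: 23606 > 0 and -11951 < 0  ⇒  (a,b)_∞ = +1.
v=11: a=11^1·(≡5), b=11^0·(≡7) mod 11; (5|11)=+1, (7|11)=-1; (−1)^{1·0·5}·(+1)^0·(-1)^1 = -1.
v=5: a=5^2·(≡4), b=5^0·(≡4) mod 5; (4|5)=+1, (4|5)=+1; (−1)^{2·0·2}·(+1)^0·(+1)^2 = +1.
v=7: a=7^-2·(≡2), b=7^0·(≡3) mod 7; (2|7)=+1, (3|7)=-1; (−1)^{-2·0·3}·(+1)^0·(-1)^-2 = +1.
v=41: a=41^4·(≡31), b=41^2·(≡1) mod 41; (31|41)=+1, (1|41)=+1; (−1)^{4·2·20}·(+1)^2·(+1)^4 = +1.
v=37: a=37^1·(≡26), b=37^1·(≡16) mod 37; (26|37)=+1, (16|37)=+1; (−1)^{1·1·18}·(+1)^1·(+1)^1 = +1.
(23606, -11951 / ℚ) ramifies at {11, 17, 19, 29}: a division algebra.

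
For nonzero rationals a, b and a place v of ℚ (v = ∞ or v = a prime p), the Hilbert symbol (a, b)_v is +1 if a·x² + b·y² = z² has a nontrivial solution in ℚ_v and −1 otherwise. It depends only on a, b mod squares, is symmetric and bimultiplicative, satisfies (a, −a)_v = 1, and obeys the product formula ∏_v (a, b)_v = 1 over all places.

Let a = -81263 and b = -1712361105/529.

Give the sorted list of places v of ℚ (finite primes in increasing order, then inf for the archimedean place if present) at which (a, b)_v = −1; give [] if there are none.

[5, 13, 47, inf]

(a, b) ≡ (-81263, -3882905) mod (ℚ^×)²; places V = {2, 3, 5, 7, 13, 19, 23, 31, 41, 47, ∞}.
(a,b)_∞: sgn(-81263)=−, sgn(-3882905)=−, so -1.
(a,b)_2: α=0, β=0; u≡1, v≡7 (mod 8); ε(u)ε(v)=0·1, αω(v)=0·0, βω(u)=0·0; sum ≡ 0  ⇒  +1.
(a,b)_13: α=1, u≡2; β=1, v≡4 (mod 13); (2|13)=-1, (4|13)=+1; sign (−1)^0·-1^1·+1^1 = -1.
(a,b)_5: α=0, u≡2; β=1, v≡1 (mod 5); (2|5)=-1, (1|5)=+1; sign (−1)^0·-1^1·+1^0 = -1.
(a,b)_47: α=1, u≡10; β=1, v≡40 (mod 47); (10|47)=-1, (40|47)=-1; sign (−1)^1·-1^1·-1^1 = -1.
(a,b)_23: α=0, u≡19; β=-2, v≡4 (mod 23); (19|23)=-1, (4|23)=+1; sign (−1)^0·-1^-2·+1^0 = +1.
(a,b)_19: α=1, u≡17; β=0, v≡17 (mod 19); (17|19)=+1, (17|19)=+1; sign (−1)^0·+1^0·+1^1 = +1.
(a,b)_3: α=0, u≡1; β=2, v≡1 (mod 3); (1|3)=+1, (1|3)=+1; sign (−1)^0·+1^2·+1^0 = +1.
(a,b)_31: α=0, u≡19; β=1, v≡25 (mod 31); (19|31)=+1, (25|31)=+1; sign (−1)^0·+1^1·+1^0 = +1.
(a,b)_41: α=0, u≡40; β=1, v≡33 (mod 41); (40|41)=+1, (33|41)=+1; sign (−1)^0·+1^1·+1^0 = +1.
(a,b)_7: α=1, u≡4; β=2, v≡1 (mod 7); (4|7)=+1, (1|7)=+1; sign (−1)^0·+1^2·+1^1 = +1.
(-81263, -3882905 / ℚ) ramifies at {5, 13, 47, ∞}: a division algebra.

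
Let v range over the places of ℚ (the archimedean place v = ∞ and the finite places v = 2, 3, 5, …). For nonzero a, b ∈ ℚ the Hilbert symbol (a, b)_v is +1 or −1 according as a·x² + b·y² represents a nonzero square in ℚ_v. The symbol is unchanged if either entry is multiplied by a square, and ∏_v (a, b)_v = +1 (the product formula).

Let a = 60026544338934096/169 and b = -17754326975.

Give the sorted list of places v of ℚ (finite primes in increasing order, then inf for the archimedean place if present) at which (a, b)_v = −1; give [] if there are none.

(a, b) ≡ (64561189, -5869199) mod (ℚ^×)²; places V = {2, 3, 5, 7, 11, 13, 17, 31, 37, 43, ∞}.
(a,b)_37: α=1, u≡23; β=1, v≡35 (mod 37); (23|37)=-1, (35|37)=-1; sign (−1)^0·-1^1·-1^1 = +1.
(a,b)_3: α=4, u≡1; β=0, v≡1 (mod 3); (1|3)=+1, (1|3)=+1; sign (−1)^0·+1^0·+1^4 = +1.
(a,b)_13: α=-2, u≡1; β=0, v≡5 (mod 13); (1|13)=+1, (5|13)=-1; sign (−1)^0·+1^0·-1^-2 = +1.
(a,b)_43: α=1, u≡38; β=1, v≡7 (mod 43); (38|43)=+1, (7|43)=-1; sign (−1)^1·+1^1·-1^1 = +1.
(a,b)_11: α=5, u≡7; β=2, v≡4 (mod 11); (7|11)=-1, (4|11)=+1; sign (−1)^0·-1^2·+1^5 = +1.
(a,b)_∞: sgn(64561189)=+, sgn(-5869199)=−, so +1.
(a,b)_7: α=3, u≡1; β=1, v≡3 (mod 7); (1|7)=+1, (3|7)=-1; sign (−1)^1·+1^1·-1^3 = +1.
(a,b)_31: α=1, u≡7; β=1, v≡1 (mod 31); (7|31)=+1, (1|31)=+1; sign (−1)^1·+1^1·+1^1 = -1.
(a,b)_17: α=1, u≡13; β=1, v≡11 (mod 17); (13|17)=+1, (11|17)=-1; sign (−1)^0·+1^1·-1^1 = -1.
(a,b)_5: α=0, u≡4; β=2, v≡1 (mod 5); (4|5)=+1, (1|5)=+1; sign (−1)^0·+1^2·+1^0 = +1.
(a,b)_2: α=4, β=0; u≡5, v≡1 (mod 8); ε(u)ε(v)=0·0, αω(v)=4·0, βω(u)=0·1; sum ≡ 0  ⇒  +1.
Ram(64561189, -5869199) = {17, 31}; no ℚ_17-point on the conic.

[17, 31]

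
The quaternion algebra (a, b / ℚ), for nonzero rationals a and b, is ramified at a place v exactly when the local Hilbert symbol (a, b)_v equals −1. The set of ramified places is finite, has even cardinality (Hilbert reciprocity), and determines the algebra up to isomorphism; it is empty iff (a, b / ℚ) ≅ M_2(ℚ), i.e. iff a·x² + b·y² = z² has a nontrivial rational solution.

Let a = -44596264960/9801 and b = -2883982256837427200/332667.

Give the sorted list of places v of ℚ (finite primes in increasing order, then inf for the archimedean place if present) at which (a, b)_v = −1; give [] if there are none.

[2, 3, 7, 13, 29, inf]

(a, b) ≡ (-1885, -609) mod (ℚ^×)²; places V = {2, 3, 5, 7, 11, 13, 19, 29, 37, ∞}.
(a,b)_11: α=-2, u≡7; β=0, v≡8 (mod 11); (7|11)=-1, (8|11)=-1; sign (−1)^0·-1^0·-1^-2 = +1.
(a,b)_19: α=2, u≡13; β=2, v≡12 (mod 19); (13|19)=-1, (12|19)=-1; sign (−1)^0·-1^2·-1^2 = +1.
(a,b)_13: α=1, u≡8; β=4, v≡8 (mod 13); (8|13)=-1, (8|13)=-1; sign (−1)^0·-1^4·-1^1 = -1.
(a,b)_2: α=16, β=16; u≡3, v≡7 (mod 8); ε(u)ε(v)=1·1, αω(v)=16·0, βω(u)=16·1; sum ≡ 1  ⇒  -1.
(a,b)_∞: sgn(-1885)=−, sgn(-609)=−, so -1.
(a,b)_7: α=0, u≡5; β=1, v≡4 (mod 7); (5|7)=-1, (4|7)=+1; sign (−1)^0·-1^1·+1^0 = -1.
(a,b)_29: α=1, u≡13; β=3, v≡3 (mod 29); (13|29)=+1, (3|29)=-1; sign (−1)^0·+1^3·-1^1 = -1.
(a,b)_5: α=1, u≡3; β=2, v≡1 (mod 5); (3|5)=-1, (1|5)=+1; sign (−1)^0·-1^2·+1^1 = +1.
(a,b)_37: α=0, u≡22; β=-2, v≡23 (mod 37); (22|37)=-1, (23|37)=-1; sign (−1)^0·-1^-2·-1^0 = +1.
(a,b)_3: α=-4, u≡2; β=-5, v≡1 (mod 3); (2|3)=-1, (1|3)=+1; sign (−1)^0·-1^-5·+1^-4 = -1.
Ram(-1885, -609) = {2, 3, 7, 13, 29, ∞}; no ℚ_2-point on the conic.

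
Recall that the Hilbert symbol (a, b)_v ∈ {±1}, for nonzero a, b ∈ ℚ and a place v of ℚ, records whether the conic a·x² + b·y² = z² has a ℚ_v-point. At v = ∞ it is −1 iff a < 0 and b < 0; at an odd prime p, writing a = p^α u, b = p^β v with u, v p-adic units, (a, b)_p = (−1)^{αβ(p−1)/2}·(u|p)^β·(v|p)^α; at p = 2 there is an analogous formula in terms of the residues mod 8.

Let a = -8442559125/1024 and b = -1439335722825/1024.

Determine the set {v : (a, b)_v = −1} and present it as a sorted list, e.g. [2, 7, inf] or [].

[2, 5, 13, inf]

Mod squares: a ≡ -85085, b ≡ -33. Check v ∈ {∞, 2, 3, 5, 7, 11, 13, 17}.
v=11: a=11^1·(≡1), b=11^1·(≡8) mod 11; (1|11)=+1, (8|11)=-1; (−1)^{1·1·5}·(+1)^1·(-1)^1 = +1.
v=17: a=17^1·(≡7), b=17^2·(≡9) mod 17; (7|17)=-1, (9|17)=+1; (−1)^{1·2·8}·(-1)^2·(+1)^1 = +1.
v=13: a=13^1·(≡5), b=13^2·(≡8) mod 13; (5|13)=-1, (8|13)=-1; (−1)^{1·2·6}·(-1)^2·(-1)^1 = -1.
v=5: a=5^3·(≡3), b=5^2·(≡3) mod 5; (3|5)=-1, (3|5)=-1; (−1)^{3·2·2}·(-1)^2·(-1)^3 = -1.
v=7: a=7^3·(≡4), b=7^2·(≡1) mod 7; (4|7)=+1, (1|7)=+1; (−1)^{3·2·3}·(+1)^2·(+1)^3 = +1.
v=∞: -85085 < 0 and -33 < 0  ⇒  (a,b)_∞ = -1.
v=2: v_2(a)=-10, v_2(b)=-10; units ≡ 3, 7 (mod 8); ε·ε+αω+βω = 1·1+-10·0+-10·1 ≡ 1  ⇒  (a,b)_2 = -1.
v=3: a=3^4·(≡1), b=3^7·(≡1) mod 3; (1|3)=+1, (1|3)=+1; (−1)^{4·7·1}·(+1)^7·(+1)^4 = +1.
Ram(-85085, -33) = {2, 5, 13, ∞}; no ℚ_2-point on the conic.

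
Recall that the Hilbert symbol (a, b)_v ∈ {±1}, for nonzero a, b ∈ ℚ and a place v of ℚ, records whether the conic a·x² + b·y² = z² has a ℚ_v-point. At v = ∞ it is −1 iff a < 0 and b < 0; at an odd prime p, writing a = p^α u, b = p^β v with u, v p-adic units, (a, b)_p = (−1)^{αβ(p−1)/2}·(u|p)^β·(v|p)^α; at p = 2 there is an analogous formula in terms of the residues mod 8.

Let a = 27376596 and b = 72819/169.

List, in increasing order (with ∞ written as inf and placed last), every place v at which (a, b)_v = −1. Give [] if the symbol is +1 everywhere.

[3, 13]

(a, b) ≡ (760461, 899) mod (ℚ^×)²; places V = {2, 3, 13, 17, 29, 31, 37, ∞}.
(a,b)_2: α=2, β=0; u≡5, v≡3 (mod 8); ε(u)ε(v)=0·1, αω(v)=2·1, βω(u)=0·1; sum ≡ 0  ⇒  +1.
(a,b)_17: α=1, u≡12; β=0, v≡9 (mod 17); (12|17)=-1, (9|17)=+1; sign (−1)^0·-1^0·+1^1 = +1.
(a,b)_37: α=1, u≡19; β=0, v≡16 (mod 37); (19|37)=-1, (16|37)=+1; sign (−1)^0·-1^0·+1^1 = +1.
(a,b)_29: α=0, u≡16; β=1, v≡14 (mod 29); (16|29)=+1, (14|29)=-1; sign (−1)^0·+1^1·-1^0 = +1.
(a,b)_31: α=1, u≡19; β=1, v≡15 (mod 31); (19|31)=+1, (15|31)=-1; sign (−1)^1·+1^1·-1^1 = +1.
(a,b)_13: α=1, u≡9; β=-2, v≡6 (mod 13); (9|13)=+1, (6|13)=-1; sign (−1)^0·+1^-2·-1^1 = -1.
(a,b)_∞: sgn(760461)=+, sgn(899)=+, so +1.
(a,b)_3: α=3, u≡2; β=4, v≡2 (mod 3); (2|3)=-1, (2|3)=-1; sign (−1)^0·-1^4·-1^3 = -1.
|Ram(760461, 899)| = 2, even; anisotropic at {3, 13}.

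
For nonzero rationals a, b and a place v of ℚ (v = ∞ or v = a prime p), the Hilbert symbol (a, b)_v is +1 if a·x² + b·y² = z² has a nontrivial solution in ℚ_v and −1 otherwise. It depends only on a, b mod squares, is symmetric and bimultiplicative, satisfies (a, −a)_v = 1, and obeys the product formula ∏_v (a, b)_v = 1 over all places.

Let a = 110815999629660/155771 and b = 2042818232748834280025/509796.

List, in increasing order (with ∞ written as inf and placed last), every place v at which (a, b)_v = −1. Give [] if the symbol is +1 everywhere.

Mod squares: a ≡ 36685, b ≡ 41. Check v ∈ {∞, 2, 3, 5, 7, 11, 13, 17, 19, 23, 29, 41}.
v=2: v_2(a)=2, v_2(b)=-2; units ≡ 5, 1 (mod 8); ε·ε+αω+βω = 0·0+2·0+-2·1 ≡ 0  ⇒  (a,b)_2 = +1.
v=5: a=5^1·(≡2), b=5^2·(≡1) mod 5; (2|5)=-1, (1|5)=+1; (−1)^{1·2·2}·(-1)^2·(+1)^1 = +1.
v=13: a=13^2·(≡9), b=13^2·(≡7) mod 13; (9|13)=+1, (7|13)=-1; (−1)^{2·2·6}·(+1)^2·(-1)^2 = +1.
v=29: a=29^1·(≡14), b=29^2·(≡19) mod 29; (14|29)=-1, (19|29)=-1; (−1)^{1·2·14}·(-1)^2·(-1)^1 = -1.
v=17: a=17^-2·(≡2), b=17^-2·(≡12) mod 17; (2|17)=+1, (12|17)=-1; (−1)^{-2·-2·8}·(+1)^-2·(-1)^-2 = +1.
v=19: a=19^2·(≡18), b=19^4·(≡15) mod 19; (18|19)=-1, (15|19)=-1; (−1)^{2·4·9}·(-1)^4·(-1)^2 = +1.
v=7: a=7^-2·(≡3), b=7^-2·(≡3) mod 7; (3|7)=-1, (3|7)=-1; (−1)^{-2·-2·3}·(-1)^-2·(-1)^-2 = +1.
v=23: a=23^1·(≡12), b=23^2·(≡4) mod 23; (12|23)=+1, (4|23)=+1; (−1)^{1·2·11}·(+1)^2·(+1)^1 = +1.
v=11: a=11^-1·(≡7), b=11^2·(≡10) mod 11; (7|11)=-1, (10|11)=-1; (−1)^{-1·2·5}·(-1)^2·(-1)^-1 = -1.
v=∞: 36685 > 0 and 41 > 0  ⇒  (a,b)_∞ = +1.
v=41: a=41^2·(≡9), b=41^3·(≡10) mod 41; (9|41)=+1, (10|41)=+1; (−1)^{2·3·20}·(+1)^3·(+1)^2 = +1.
v=3: a=3^4·(≡1), b=3^-2·(≡2) mod 3; (1|3)=+1, (2|3)=-1; (−1)^{4·-2·1}·(+1)^-2·(-1)^4 = +1.
Ram(36685, 41) = {11, 29}; no ℚ_11-point on the conic.

[11, 29]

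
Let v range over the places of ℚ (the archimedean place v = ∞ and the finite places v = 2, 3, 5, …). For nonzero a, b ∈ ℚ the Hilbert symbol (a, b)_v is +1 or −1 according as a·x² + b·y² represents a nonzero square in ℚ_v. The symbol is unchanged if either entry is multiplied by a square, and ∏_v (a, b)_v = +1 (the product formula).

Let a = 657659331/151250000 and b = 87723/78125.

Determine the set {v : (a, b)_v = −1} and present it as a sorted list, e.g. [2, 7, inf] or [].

[2, 5]

Mod squares: a ≡ 255, b ≡ 15. Check v ∈ {∞, 2, 3, 5, 7, 11, 17, 19}.
v=∞: 255 > 0 and 15 > 0  ⇒  (a,b)_∞ = +1.
v=19: a=19^2·(≡18), b=19^2·(≡14) mod 19; (18|19)=-1, (14|19)=-1; (−1)^{2·2·9}·(-1)^2·(-1)^2 = +1.
v=11: a=11^-2·(≡8), b=11^0·(≡3) mod 11; (8|11)=-1, (3|11)=+1; (−1)^{-2·0·5}·(-1)^0·(+1)^-2 = +1.
v=7: a=7^2·(≡6), b=7^0·(≡4) mod 7; (6|7)=-1, (4|7)=+1; (−1)^{2·0·3}·(-1)^0·(+1)^2 = +1.
v=3: a=3^7·(≡1), b=3^5·(≡2) mod 3; (1|3)=+1, (2|3)=-1; (−1)^{7·5·1}·(+1)^5·(-1)^7 = +1.
v=2: v_2(a)=-4, v_2(b)=0; units ≡ 7, 7 (mod 8); ε·ε+αω+βω = 1·1+-4·0+0·0 ≡ 1  ⇒  (a,b)_2 = -1.
v=17: a=17^1·(≡1), b=17^0·(≡2) mod 17; (1|17)=+1, (2|17)=+1; (−1)^{1·0·8}·(+1)^0·(+1)^1 = +1.
v=5: a=5^-7·(≡1), b=5^-7·(≡3) mod 5; (1|5)=+1, (3|5)=-1; (−1)^{-7·-7·2}·(+1)^-7·(-1)^-7 = -1.
|Ram(255, 15)| = 2, even; anisotropic at {2, 5}.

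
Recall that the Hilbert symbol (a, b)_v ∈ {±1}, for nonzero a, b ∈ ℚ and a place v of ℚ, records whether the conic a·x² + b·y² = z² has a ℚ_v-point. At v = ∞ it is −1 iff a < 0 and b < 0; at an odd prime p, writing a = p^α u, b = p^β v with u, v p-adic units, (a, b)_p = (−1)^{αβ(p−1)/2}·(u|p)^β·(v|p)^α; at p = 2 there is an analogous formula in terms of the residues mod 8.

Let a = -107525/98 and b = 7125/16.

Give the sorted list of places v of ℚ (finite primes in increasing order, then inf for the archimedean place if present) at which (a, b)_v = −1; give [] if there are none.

[2, 3, 5, 11]

Mod squares: a ≡ -8602, b ≡ 285. Check v ∈ {∞, 2, 3, 5, 7, 11, 17, 19, 23}.
v=∞: -8602 < 0 and 285 > 0  ⇒  (a,b)_∞ = +1.
v=23: a=23^1·(≡22), b=23^0·(≡4) mod 23; (22|23)=-1, (4|23)=+1; (−1)^{1·0·11}·(-1)^0·(+1)^1 = +1.
v=3: a=3^0·(≡2), b=3^1·(≡2) mod 3; (2|3)=-1, (2|3)=-1; (−1)^{0·1·1}·(-1)^1·(-1)^0 = -1.
v=5: a=5^2·(≡3), b=5^3·(≡2) mod 5; (3|5)=-1, (2|5)=-1; (−1)^{2·3·2}·(-1)^3·(-1)^2 = -1.
v=17: a=17^1·(≡13), b=17^0·(≡15) mod 17; (13|17)=+1, (15|17)=+1; (−1)^{1·0·8}·(+1)^0·(+1)^1 = +1.
v=11: a=11^1·(≡7), b=11^0·(≡6) mod 11; (7|11)=-1, (6|11)=-1; (−1)^{1·0·5}·(-1)^0·(-1)^1 = -1.
v=19: a=19^0·(≡5), b=19^1·(≡8) mod 19; (5|19)=+1, (8|19)=-1; (−1)^{0·1·9}·(+1)^1·(-1)^0 = +1.
v=2: v_2(a)=-1, v_2(b)=-4; units ≡ 3, 5 (mod 8); ε·ε+αω+βω = 1·0+-1·1+-4·1 ≡ 1  ⇒  (a,b)_2 = -1.
v=7: a=7^-2·(≡1), b=7^0·(≡3) mod 7; (1|7)=+1, (3|7)=-1; (−1)^{-2·0·3}·(+1)^0·(-1)^-2 = +1.
Ram(-8602, 285) = {2, 3, 5, 11}; no ℚ_2-point on the conic.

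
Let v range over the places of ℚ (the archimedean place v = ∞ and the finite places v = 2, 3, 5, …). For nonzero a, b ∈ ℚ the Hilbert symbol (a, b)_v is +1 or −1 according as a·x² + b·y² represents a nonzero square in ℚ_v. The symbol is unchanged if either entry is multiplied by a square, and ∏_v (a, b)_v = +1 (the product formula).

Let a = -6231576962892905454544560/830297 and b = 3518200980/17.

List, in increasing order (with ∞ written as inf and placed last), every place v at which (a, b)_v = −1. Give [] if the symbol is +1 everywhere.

[5, 17, 23, 47]

(a, b) ≡ (-163795, 3767285) mod (ℚ^×)²; places V = {2, 3, 5, 7, 11, 13, 17, 23, 41, 47, ∞}.
(a,b)_2: α=4, β=2; u≡5, v≡5 (mod 8); ε(u)ε(v)=0·0, αω(v)=4·1, βω(u)=2·1; sum ≡ 0  ⇒  +1.
(a,b)_∞: sgn(-163795)=−, sgn(3767285)=+, so +1.
(a,b)_5: α=1, u≡4; β=1, v≡3 (mod 5); (4|5)=+1, (3|5)=-1; sign (−1)^0·+1^1·-1^1 = -1.
(a,b)_23: α=4, u≡19; β=1, v≡2 (mod 23); (19|23)=-1, (2|23)=+1; sign (−1)^0·-1^1·+1^4 = -1.
(a,b)_7: α=2, u≡3; β=2, v≡4 (mod 7); (3|7)=-1, (4|7)=+1; sign (−1)^0·-1^2·+1^2 = +1.
(a,b)_17: α=-3, u≡9; β=-1, v≡14 (mod 17); (9|17)=+1, (14|17)=-1; sign (−1)^0·+1^-1·-1^-3 = -1.
(a,b)_13: α=-2, u≡2; β=0, v≡2 (mod 13); (2|13)=-1, (2|13)=-1; sign (−1)^0·-1^0·-1^-2 = +1.
(a,b)_47: α=3, u≡11; β=1, v≡5 (mod 47); (11|47)=-1, (5|47)=-1; sign (−1)^1·-1^1·-1^3 = -1.
(a,b)_11: α=2, u≡10; β=0, v≡5 (mod 11); (10|11)=-1, (5|11)=+1; sign (−1)^0·-1^0·+1^2 = +1.
(a,b)_41: α=3, u≡18; β=1, v≡18 (mod 41); (18|41)=+1, (18|41)=+1; sign (−1)^0·+1^1·+1^3 = +1.
(a,b)_3: α=8, u≡2; β=4, v≡2 (mod 3); (2|3)=-1, (2|3)=-1; sign (−1)^0·-1^4·-1^8 = +1.
|Ram(-163795, 3767285)| = 4, even; anisotropic at {5, 17, 23, 47}.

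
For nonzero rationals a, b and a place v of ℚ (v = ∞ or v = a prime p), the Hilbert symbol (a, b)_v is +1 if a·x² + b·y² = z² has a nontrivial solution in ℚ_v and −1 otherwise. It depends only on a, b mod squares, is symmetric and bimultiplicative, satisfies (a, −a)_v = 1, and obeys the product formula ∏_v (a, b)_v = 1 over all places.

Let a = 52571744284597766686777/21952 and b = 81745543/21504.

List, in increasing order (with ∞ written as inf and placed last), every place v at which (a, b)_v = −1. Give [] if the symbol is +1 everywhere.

[2, 7, 19, 37]

(a, b) ≡ (152551, 14763) mod (ℚ^×)²; places V = {2, 3, 7, 11, 19, 31, 37, ∞}.
(a,b)_37: α=3, u≡21; β=1, v≡31 (mod 37); (21|37)=+1, (31|37)=-1; sign (−1)^0·+1^1·-1^3 = -1.
(a,b)_7: α=-3, u≡4; β=-1, v≡2 (mod 7); (4|7)=+1, (2|7)=+1; sign (−1)^1·+1^-1·+1^-3 = -1.
(a,b)_3: α=0, u≡1; β=-1, v≡1 (mod 3); (1|3)=+1, (1|3)=+1; sign (−1)^0·+1^-1·+1^0 = +1.
(a,b)_19: α=5, u≡1; β=1, v≡5 (mod 19); (1|19)=+1, (5|19)=+1; sign (−1)^1·+1^1·+1^5 = -1.
(a,b)_2: α=-6, β=-10; u≡7, v≡3 (mod 8); ε(u)ε(v)=1·1, αω(v)=-6·1, βω(u)=-10·0; sum ≡ 1  ⇒  -1.
(a,b)_11: α=4, u≡5; β=2, v≡4 (mod 11); (5|11)=+1, (4|11)=+1; sign (−1)^0·+1^2·+1^4 = +1.
(a,b)_31: α=5, u≡12; β=2, v≡28 (mod 31); (12|31)=-1, (28|31)=+1; sign (−1)^0·-1^2·+1^5 = +1.
(a,b)_∞: sgn(152551)=+, sgn(14763)=+, so +1.
|Ram(152551, 14763)| = 4, even; anisotropic at {2, 7, 19, 37}.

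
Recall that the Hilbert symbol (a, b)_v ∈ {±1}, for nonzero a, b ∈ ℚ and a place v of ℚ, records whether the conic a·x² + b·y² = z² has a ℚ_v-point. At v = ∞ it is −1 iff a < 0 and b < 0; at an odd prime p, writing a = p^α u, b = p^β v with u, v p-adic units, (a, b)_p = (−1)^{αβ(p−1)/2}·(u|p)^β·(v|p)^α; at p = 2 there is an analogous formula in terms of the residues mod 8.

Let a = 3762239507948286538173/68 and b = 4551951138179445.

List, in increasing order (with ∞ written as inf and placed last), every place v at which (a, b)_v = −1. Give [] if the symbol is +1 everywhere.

(a, b) ≡ (2261, 5005) mod (ℚ^×)²; places V = {2, 3, 5, 7, 11, 13, 17, 19, ∞}.
(a,b)_13: α=8, u≡10; β=5, v≡8 (mod 13); (10|13)=+1, (8|13)=-1; sign (−1)^0·+1^5·-1^8 = +1.
(a,b)_17: α=-1, u≡12; β=0, v≡7 (mod 17); (12|17)=-1, (7|17)=-1; sign (−1)^0·-1^0·-1^-1 = -1.
(a,b)_5: α=0, u≡1; β=1, v≡4 (mod 5); (1|5)=+1, (4|5)=+1; sign (−1)^0·+1^1·+1^0 = +1.
(a,b)_∞: sgn(2261)=+, sgn(5005)=+, so +1.
(a,b)_2: α=-2, β=0; u≡5, v≡5 (mod 8); ε(u)ε(v)=0·0, αω(v)=-2·1, βω(u)=0·1; sum ≡ 0  ⇒  +1.
(a,b)_11: α=4, u≡7; β=3, v≡1 (mod 11); (7|11)=-1, (1|11)=+1; sign (−1)^0·-1^3·+1^4 = -1.
(a,b)_19: α=3, u≡7; β=2, v≡10 (mod 19); (7|19)=+1, (10|19)=-1; sign (−1)^0·+1^2·-1^3 = -1.
(a,b)_7: α=1, u≡4; β=1, v≡1 (mod 7); (4|7)=+1, (1|7)=+1; sign (−1)^1·+1^1·+1^1 = -1.
(a,b)_3: α=8, u≡2; β=6, v≡1 (mod 3); (2|3)=-1, (1|3)=+1; sign (−1)^0·-1^6·+1^8 = +1.
|Ram(2261, 5005)| = 4, even; anisotropic at {7, 11, 17, 19}.

[7, 11, 17, 19]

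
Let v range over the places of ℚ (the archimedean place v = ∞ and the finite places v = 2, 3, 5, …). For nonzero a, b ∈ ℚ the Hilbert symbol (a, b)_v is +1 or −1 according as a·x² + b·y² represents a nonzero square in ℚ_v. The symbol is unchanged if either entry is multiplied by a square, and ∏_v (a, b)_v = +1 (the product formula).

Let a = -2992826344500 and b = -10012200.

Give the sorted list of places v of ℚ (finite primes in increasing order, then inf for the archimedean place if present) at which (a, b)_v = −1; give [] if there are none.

Mod squares: a ≡ -5, b ≡ -100122. Check v ∈ {∞, 2, 3, 5, 11, 17, 37, 41}.
v=∞: -5 < 0 and -100122 < 0  ⇒  (a,b)_∞ = -1.
v=3: a=3^2·(≡1), b=3^1·(≡1) mod 3; (1|3)=+1, (1|3)=+1; (−1)^{2·1·1}·(+1)^1·(+1)^2 = +1.
v=41: a=41^2·(≡33), b=41^1·(≡37) mod 41; (33|41)=+1, (37|41)=+1; (−1)^{2·1·20}·(+1)^1·(+1)^2 = +1.
v=11: a=11^0·(≡8), b=11^1·(≡6) mod 11; (8|11)=-1, (6|11)=-1; (−1)^{0·1·5}·(-1)^1·(-1)^0 = -1.
v=17: a=17^2·(≡12), b=17^0·(≡1) mod 17; (12|17)=-1, (1|17)=+1; (−1)^{2·0·8}·(-1)^0·(+1)^2 = +1.
v=5: a=5^3·(≡4), b=5^2·(≡2) mod 5; (4|5)=+1, (2|5)=-1; (−1)^{3·2·2}·(+1)^2·(-1)^3 = -1.
v=2: v_2(a)=2, v_2(b)=3; units ≡ 3, 3 (mod 8); ε·ε+αω+βω = 1·1+2·1+3·1 ≡ 0  ⇒  (a,b)_2 = +1.
v=37: a=37^2·(≡23), b=37^1·(≡18) mod 37; (23|37)=-1, (18|37)=-1; (−1)^{2·1·18}·(-1)^1·(-1)^2 = -1.
(-5, -100122 / ℚ) ramifies at {5, 11, 37, ∞}: a division algebra.

[5, 11, 37, inf]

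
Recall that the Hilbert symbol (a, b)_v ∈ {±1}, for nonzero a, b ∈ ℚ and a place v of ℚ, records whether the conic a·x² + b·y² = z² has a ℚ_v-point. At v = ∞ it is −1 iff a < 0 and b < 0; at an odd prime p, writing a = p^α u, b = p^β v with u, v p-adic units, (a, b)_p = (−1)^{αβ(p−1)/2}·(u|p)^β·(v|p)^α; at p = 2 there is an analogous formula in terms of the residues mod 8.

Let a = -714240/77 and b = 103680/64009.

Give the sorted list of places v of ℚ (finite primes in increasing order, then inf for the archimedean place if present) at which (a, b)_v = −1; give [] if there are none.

Mod squares: a ≡ -23870, b ≡ 5. Check v ∈ {∞, 2, 3, 5, 7, 11, 23, 31}.
v=5: a=5^1·(≡1), b=5^1·(≡4) mod 5; (1|5)=+1, (4|5)=+1; (−1)^{1·1·2}·(+1)^1·(+1)^1 = +1.
v=23: a=23^0·(≡6), b=23^-2·(≡7) mod 23; (6|23)=+1, (7|23)=-1; (−1)^{0·-2·11}·(+1)^-2·(-1)^0 = +1.
v=31: a=31^1·(≡14), b=31^0·(≡18) mod 31; (14|31)=+1, (18|31)=+1; (−1)^{1·0·15}·(+1)^0·(+1)^1 = +1.
v=11: a=11^-1·(≡8), b=11^-2·(≡5) mod 11; (8|11)=-1, (5|11)=+1; (−1)^{-1·-2·5}·(-1)^-2·(+1)^-1 = +1.
v=2: v_2(a)=9, v_2(b)=8; units ≡ 1, 5 (mod 8); ε·ε+αω+βω = 0·0+9·1+8·0 ≡ 1  ⇒  (a,b)_2 = -1.
v=∞: -23870 < 0 and 5 > 0  ⇒  (a,b)_∞ = +1.
v=7: a=7^-1·(≡3), b=7^0·(≡3) mod 7; (3|7)=-1, (3|7)=-1; (−1)^{-1·0·3}·(-1)^0·(-1)^-1 = -1.
v=3: a=3^2·(≡1), b=3^4·(≡2) mod 3; (1|3)=+1, (2|3)=-1; (−1)^{2·4·1}·(+1)^4·(-1)^2 = +1.
|Ram(-23870, 5)| = 2, even; anisotropic at {2, 7}.

[2, 7]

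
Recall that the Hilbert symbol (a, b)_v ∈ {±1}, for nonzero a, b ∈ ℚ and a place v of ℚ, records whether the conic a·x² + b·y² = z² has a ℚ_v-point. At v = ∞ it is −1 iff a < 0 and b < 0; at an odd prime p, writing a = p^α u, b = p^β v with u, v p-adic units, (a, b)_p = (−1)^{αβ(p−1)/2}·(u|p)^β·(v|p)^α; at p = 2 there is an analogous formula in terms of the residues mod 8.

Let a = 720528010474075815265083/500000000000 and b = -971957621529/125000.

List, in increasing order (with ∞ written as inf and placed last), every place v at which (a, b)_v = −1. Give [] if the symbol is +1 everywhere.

[17, 19]

(a, b) ≡ (646, -1938) mod (ℚ^×)²; places V = {2, 3, 5, 17, 19, 23, ∞}.
(a,b)_3: α=18, u≡1; β=9, v≡2 (mod 3); (1|3)=+1, (2|3)=-1; sign (−1)^0·+1^9·-1^18 = +1.
(a,b)_19: α=5, u≡3; β=1, v≡14 (mod 19); (3|19)=-1, (14|19)=-1; sign (−1)^1·-1^1·-1^5 = -1.
(a,b)_5: α=-12, u≡1; β=-6, v≡2 (mod 5); (1|5)=+1, (2|5)=-1; sign (−1)^0·+1^-6·-1^-12 = +1.
(a,b)_23: α=2, u≡18; β=2, v≡10 (mod 23); (18|23)=+1, (10|23)=-1; sign (−1)^0·+1^2·-1^2 = +1.
(a,b)_∞: sgn(646)=+, sgn(-1938)=−, so +1.
(a,b)_2: α=-11, β=-3; u≡3, v≡7 (mod 8); ε(u)ε(v)=1·1, αω(v)=-11·0, βω(u)=-3·1; sum ≡ 0  ⇒  +1.
(a,b)_17: α=5, u≡1; β=3, v≡5 (mod 17); (1|17)=+1, (5|17)=-1; sign (−1)^0·+1^3·-1^5 = -1.
Ram(646, -1938) = {17, 19}; no ℚ_17-point on the conic.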